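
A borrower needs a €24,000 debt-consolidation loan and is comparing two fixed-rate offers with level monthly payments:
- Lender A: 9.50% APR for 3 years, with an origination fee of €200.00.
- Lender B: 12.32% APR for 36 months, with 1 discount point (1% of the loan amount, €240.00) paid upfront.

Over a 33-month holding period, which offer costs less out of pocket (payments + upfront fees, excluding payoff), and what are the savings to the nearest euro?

Lender A by €1,097

Lender A: monthly rate = 9.5%/12 = 0.0079167; payment = 24,000 × 0.0079167 / (1 − (1+0.0079167)^−36) = €768.79.
Lender B: monthly rate = 12.32%/12 = 0.0102667; payment = 24,000 × 0.0102667 / (1 − (1+0.0102667)^−36) = €800.82.
Over 33 months: Lender A costs 33 × €768.79 + €200.00 = €25,570.07; Lender B costs 33 × €800.82 + €240.00 = €26,667.06.
Lender A is cheaper by €26,667.06 − €25,570.07 = €1,096.99.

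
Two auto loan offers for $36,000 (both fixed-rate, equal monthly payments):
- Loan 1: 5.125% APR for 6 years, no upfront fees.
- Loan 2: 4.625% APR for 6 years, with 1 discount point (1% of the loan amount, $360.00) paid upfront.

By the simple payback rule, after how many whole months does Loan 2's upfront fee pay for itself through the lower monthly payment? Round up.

Loan 1: monthly rate = 5.125%/12 = 0.0042708; payment = 36,000 × 0.0042708 / (1 − (1+0.0042708)^−72) = $581.87.
Loan 2: monthly rate = 4.625%/12 = 0.0038542; payment = 36,000 × 0.0038542 / (1 − (1+0.0038542)^−72) = $573.54.
Monthly savings = $581.87 − $573.54 = $8.33.
Break-even = $360.00 / $8.33 = 43.22 → 44 months.

44 months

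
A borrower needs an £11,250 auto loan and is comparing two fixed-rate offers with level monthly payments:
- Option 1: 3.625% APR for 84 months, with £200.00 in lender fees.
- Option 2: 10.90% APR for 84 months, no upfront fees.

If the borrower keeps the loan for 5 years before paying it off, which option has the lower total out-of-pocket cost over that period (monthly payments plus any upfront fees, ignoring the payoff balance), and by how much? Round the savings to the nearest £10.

Option 1 by £2,210

Option 1: at 3.625% the monthly rate is 0.0030208, so the payment is 11,250 × 0.0030208 / (1 − 1.0030208^−84) = £151.84.
Option 2: at 10.90% the monthly rate is 0.0090833, so the payment is 11,250 × 0.0090833 / (1 − 1.0090833^−84) = £192.04.
Over 60 months: Option 1 costs 60 × £151.84 + £200.00 = £9,310.40; Option 2 costs 60 × £192.04 = £11,522.40.
Option 1 is cheaper by £11,522.40 − £9,310.40 = £2,212.00.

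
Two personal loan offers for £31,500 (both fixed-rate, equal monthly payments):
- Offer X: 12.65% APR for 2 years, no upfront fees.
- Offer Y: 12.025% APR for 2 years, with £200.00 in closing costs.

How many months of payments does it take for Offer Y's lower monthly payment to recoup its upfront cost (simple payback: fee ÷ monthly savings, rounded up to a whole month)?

Offer X: monthly rate = 12.65%/12 = 0.0105417; payment = 31,500 × 0.0105417 / (1 − (1+0.0105417)^−24) = £1,492.39.
Offer Y: monthly rate = 12.025%/12 = 0.0100208; payment = 31,500 × 0.0100208 / (1 − (1+0.0100208)^−24) = £1,483.18.
Monthly savings = £1,492.39 − £1,483.18 = £9.21.
Break-even = £200.00 / £9.21 = 21.72 → 22 months.

22 months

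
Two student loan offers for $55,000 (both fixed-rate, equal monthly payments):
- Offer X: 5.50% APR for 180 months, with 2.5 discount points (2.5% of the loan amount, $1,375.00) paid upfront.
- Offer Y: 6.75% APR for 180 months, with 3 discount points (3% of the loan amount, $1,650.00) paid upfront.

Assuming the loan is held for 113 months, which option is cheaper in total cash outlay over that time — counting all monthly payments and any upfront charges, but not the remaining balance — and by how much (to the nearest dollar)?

Offer X: at 5.50% the monthly rate is 0.0045833, so the payment is 55,000 × 0.0045833 / (1 − 1.0045833^−180) = $449.40.
Offer Y: at 6.75% the monthly rate is 0.0056250, so the payment is 55,000 × 0.0056250 / (1 − 1.0056250^−180) = $486.70.
Over 113 months: Offer X costs 113 × $449.40 + $1,375.00 = $52,157.20; Offer Y costs 113 × $486.70 + $1,650.00 = $56,647.10.
Offer X is cheaper by $56,647.10 − $52,157.20 = $4,489.90.

Offer X by $4,490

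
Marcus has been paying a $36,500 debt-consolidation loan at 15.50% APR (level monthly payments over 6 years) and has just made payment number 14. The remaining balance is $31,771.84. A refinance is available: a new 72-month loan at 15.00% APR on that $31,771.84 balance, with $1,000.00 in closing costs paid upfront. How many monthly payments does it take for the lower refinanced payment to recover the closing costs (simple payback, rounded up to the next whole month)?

Current payment = 36,500 × 15.5%/12 / (1 − (1+0.0129167)^−72) = $781.74.
Refinanced payment = 31,771.84 × 0.0125000 / (1 − (1+0.0125000)^−72) = $671.82.
Monthly savings = $781.74 − $671.82 = $109.92.
Break-even = $1,000.00 / $109.92 = 9.10 → 10 months.

10 months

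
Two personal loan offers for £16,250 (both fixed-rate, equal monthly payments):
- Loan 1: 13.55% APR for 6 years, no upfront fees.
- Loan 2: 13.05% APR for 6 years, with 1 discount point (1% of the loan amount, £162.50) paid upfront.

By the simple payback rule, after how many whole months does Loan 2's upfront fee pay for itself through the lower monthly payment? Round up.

38 months

Loan 1: at 13.55% the monthly rate is 0.0112917, so the payment is 16,250 × 0.0112917 / (1 − 1.0112917^−72) = £330.94.
Loan 2: at 13.05% the monthly rate is 0.0108750, so the payment is 16,250 × 0.0108750 / (1 − 1.0108750^−72) = £326.63.
Monthly savings = £330.94 − £326.63 = £4.31.
Break-even = £162.50 / £4.31 = 37.70 → 38 months.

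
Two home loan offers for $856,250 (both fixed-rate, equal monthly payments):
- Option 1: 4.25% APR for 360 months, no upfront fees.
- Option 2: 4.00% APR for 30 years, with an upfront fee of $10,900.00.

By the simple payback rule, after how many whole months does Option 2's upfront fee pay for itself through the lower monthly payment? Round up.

Option 1: monthly rate = 4.25%/12 = 0.0035417; payment = 856,250 × 0.0035417 / (1 − (1+0.0035417)^−360) = $4,212.24.
Option 2: at 4.00% the monthly rate is 0.0033333, so the payment is 856,250 × 0.0033333 / (1 − 1.0033333^−360) = $4,087.87.
Monthly savings = $4,212.24 − $4,087.87 = $124.37.
Break-even = $10,900.00 / $124.37 = 87.64 → 88 months.

88 months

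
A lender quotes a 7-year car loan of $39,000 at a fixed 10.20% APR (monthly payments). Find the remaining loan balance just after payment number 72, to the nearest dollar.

With monthly rate i = 10.2%/12 = 0.0085000, the balance after k of n payments is P · [(1+i)^n − (1+i)^k] / [(1+i)^n − 1].
(1+0.0085000)^84 = 2.03599081 and (1+0.0085000)^72 = 1.83935257, so the balance is 39,000 × (2.03599081 − 1.83935257) / (2.03599081 − 1) = $7,402.47.

$7,402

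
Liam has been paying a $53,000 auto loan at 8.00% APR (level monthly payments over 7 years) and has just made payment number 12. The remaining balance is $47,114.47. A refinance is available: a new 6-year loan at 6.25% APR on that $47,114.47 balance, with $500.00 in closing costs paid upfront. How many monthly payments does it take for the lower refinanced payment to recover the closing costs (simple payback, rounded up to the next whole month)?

13 months

Current payment = 53,000 × 8%/12 / (1 − (1+0.0066667)^−84) = $826.07.
Refinanced payment = 47,114.47 × 0.0052083 / (1 − (1+0.0052083)^−72) = $786.39.
Monthly savings = $826.07 − $786.39 = $39.68.
Break-even = $500.00 / $39.68 = 12.60 → 13 months.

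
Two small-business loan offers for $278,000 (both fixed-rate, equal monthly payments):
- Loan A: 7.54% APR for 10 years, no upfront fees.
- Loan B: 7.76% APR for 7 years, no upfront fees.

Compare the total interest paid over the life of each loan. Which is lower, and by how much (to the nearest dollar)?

Loan B by $35,503

Loan A: at 7.54% the monthly rate is 0.0062833, so the payment is 278,000 × 0.0062833 / (1 − 1.0062833^−120) = $3,305.72.
Total interest on Loan A = 120 × $3,305.72 − $278,000 = $118,686.40.
Loan B: at 7.76% the monthly rate is 0.0064667, so the payment is 278,000 × 0.0064667 / (1 − 1.0064667^−84) = $4,299.80.
Total interest on Loan B = 84 × $4,299.80 − $278,000 = $83,183.20.
Loan B is lower by $35,503.20.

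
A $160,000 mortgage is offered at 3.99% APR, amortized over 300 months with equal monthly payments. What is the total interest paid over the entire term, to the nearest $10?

Monthly rate = 3.99%/12 = 0.0033250; payment = 160,000 × 0.0033250 / (1 − (1+0.0033250)^−300) = $843.66.
Total paid = 300 × $843.66 = $253,098.00; interest = $253,098.00 − $160,000 = $93,098.00.

$93,100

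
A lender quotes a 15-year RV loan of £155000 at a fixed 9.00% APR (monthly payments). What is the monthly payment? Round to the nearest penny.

£1,572.11

At 9.00% the monthly rate is 0.0075000, so the payment is 155,000 × 0.0075000 / (1 − 1.0075000^−180) = £1,572.11.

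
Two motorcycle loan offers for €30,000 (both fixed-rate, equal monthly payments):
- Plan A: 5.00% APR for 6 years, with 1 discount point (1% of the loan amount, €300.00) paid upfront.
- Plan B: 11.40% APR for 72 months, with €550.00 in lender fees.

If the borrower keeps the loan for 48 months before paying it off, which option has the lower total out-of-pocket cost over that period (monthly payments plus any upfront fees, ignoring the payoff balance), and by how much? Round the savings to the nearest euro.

Plan A: at 5.00% the monthly rate is 0.0041667, so the payment is 30,000 × 0.0041667 / (1 − 1.0041667^−72) = €483.15.
Plan B: at 11.40% the monthly rate is 0.0095000, so the payment is 30,000 × 0.0095000 / (1 − 1.0095000^−72) = €577.19.
Over 48 months: Plan A costs 48 × €483.15 + €300.00 = €23,491.20; Plan B costs 48 × €577.19 + €550.00 = €28,255.12.
Plan A is cheaper by €28,255.12 − €23,491.20 = €4,763.92.

Plan A by €4,764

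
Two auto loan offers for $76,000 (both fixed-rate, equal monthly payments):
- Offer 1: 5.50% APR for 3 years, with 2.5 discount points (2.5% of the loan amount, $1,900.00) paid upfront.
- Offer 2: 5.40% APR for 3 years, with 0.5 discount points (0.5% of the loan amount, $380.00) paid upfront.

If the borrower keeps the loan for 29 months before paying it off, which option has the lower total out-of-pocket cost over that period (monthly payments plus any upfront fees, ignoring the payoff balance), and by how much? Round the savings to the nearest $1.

Offer 2 by $1,619

Offer 1: monthly rate = 5.5%/12 = 0.0045833; payment = 76,000 × 0.0045833 / (1 − (1+0.0045833)^−36) = $2,294.89.
Offer 2: monthly rate = 5.4%/12 = 0.0045000; payment = 76,000 × 0.0045000 / (1 − (1+0.0045000)^−36) = $2,291.46.
Over 29 months: Offer 1 costs 29 × $2,294.89 + $1,900.00 = $68,451.81; Offer 2 costs 29 × $2,291.46 + $380.00 = $66,832.34.
Offer 2 is cheaper by $68,451.81 − $66,832.34 = $1,619.47.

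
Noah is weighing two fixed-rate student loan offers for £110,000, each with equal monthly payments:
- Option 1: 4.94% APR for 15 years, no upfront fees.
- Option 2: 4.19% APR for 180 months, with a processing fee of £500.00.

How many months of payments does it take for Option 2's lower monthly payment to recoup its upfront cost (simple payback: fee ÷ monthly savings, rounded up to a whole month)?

Option 1: at 4.94% the monthly rate is 0.0041167, so the payment is 110,000 × 0.0041167 / (1 − 1.0041167^−180) = £866.44.
Option 2: monthly rate = 4.19%/12 = 0.0034917; payment = 110,000 × 0.0034917 / (1 − (1+0.0034917)^−180) = £824.17.
Monthly savings = £866.44 − £824.17 = £42.27.
Break-even = £500.00 / £42.27 = 11.83 → 12 months.

12 months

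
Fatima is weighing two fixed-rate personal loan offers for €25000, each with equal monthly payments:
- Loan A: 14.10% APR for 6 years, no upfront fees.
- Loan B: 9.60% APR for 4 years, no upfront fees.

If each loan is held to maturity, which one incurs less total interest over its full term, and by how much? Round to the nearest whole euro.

Loan B by €6,982

Loan A: monthly rate = 14.1%/12 = 0.0117500; payment = 25,000 × 0.0117500 / (1 − (1+0.0117500)^−72) = €516.48.
Total interest on Loan A = 72 × €516.48 − €25,000 = €12,186.56.
Loan B: monthly rate = 9.6%/12 = 0.0080000; payment = 25,000 × 0.0080000 / (1 − (1+0.0080000)^−48) = €629.27.
Total interest on Loan B = 48 × €629.27 − €25,000 = €5,204.96.
Loan B is lower by €6,981.60.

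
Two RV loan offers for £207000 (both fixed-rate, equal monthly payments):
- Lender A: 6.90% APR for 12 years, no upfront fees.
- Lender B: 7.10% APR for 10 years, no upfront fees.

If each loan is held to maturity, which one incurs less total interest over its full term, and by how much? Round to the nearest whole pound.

Lender B by £15,258

Lender A: monthly rate = 6.9%/12 = 0.0057500; payment = 207,000 × 0.0057500 / (1 − (1+0.0057500)^−144) = £2,117.73.
Total interest on Lender A = 144 × £2,117.73 − £207,000 = £97,953.12.
Lender B: monthly rate = 7.1%/12 = 0.0059167; payment = 207,000 × 0.0059167 / (1 − (1+0.0059167)^−120) = £2,414.13.
Total interest on Lender B = 120 × £2,414.13 − £207,000 = £82,695.60.
Lender B is lower by £15,257.52.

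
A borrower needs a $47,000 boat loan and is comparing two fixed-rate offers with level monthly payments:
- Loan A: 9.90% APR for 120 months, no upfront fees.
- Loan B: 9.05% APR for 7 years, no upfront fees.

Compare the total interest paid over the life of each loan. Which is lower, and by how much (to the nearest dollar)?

Loan A: monthly rate = 9.9%/12 = 0.0082500; payment = 47,000 × 0.0082500 / (1 − (1+0.0082500)^−120) = $618.51.
Total interest on Loan A = 120 × $618.51 − $47,000 = $27,221.20.
Loan B: monthly rate = 9.05%/12 = 0.0075417; payment = 47,000 × 0.0075417 / (1 − (1+0.0075417)^−84) = $757.38.
Total interest on Loan B = 84 × $757.38 − $47,000 = $16,619.92.
Loan B is lower by $10,601.28.

Loan B by $10,601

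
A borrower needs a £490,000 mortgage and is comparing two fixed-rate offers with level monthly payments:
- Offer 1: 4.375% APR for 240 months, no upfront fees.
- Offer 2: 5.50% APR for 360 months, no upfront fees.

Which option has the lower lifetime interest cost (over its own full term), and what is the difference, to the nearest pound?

Offer 1 by £265,496

Offer 1: monthly rate = 4.375%/12 = 0.0036458; payment = 490,000 × 0.0036458 / (1 − (1+0.0036458)^−240) = £3,067.02.
Total interest on Offer 1 = 240 × £3,067.02 − £490,000 = £246,084.80.
Offer 2: at 5.50% the monthly rate is 0.0045833, so the payment is 490,000 × 0.0045833 / (1 − 1.0045833^−360) = £2,782.17.
Total interest on Offer 2 = 360 × £2,782.17 − £490,000 = £511,581.20.
Offer 1 is lower by £265,496.40.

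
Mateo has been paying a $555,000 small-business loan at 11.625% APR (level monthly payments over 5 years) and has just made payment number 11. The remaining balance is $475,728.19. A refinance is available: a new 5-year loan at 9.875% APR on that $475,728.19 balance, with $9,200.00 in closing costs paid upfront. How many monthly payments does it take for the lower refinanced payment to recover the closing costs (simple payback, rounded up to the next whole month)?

5 months

Current payment = 555,000 × 11.625%/12 / (1 − (1+0.0096875)^−60) = $12,240.75.
Refinanced payment = 475,728.19 × 0.0082292 / (1 − (1+0.0082292)^−60) = $10,078.58.
Monthly savings = $12,240.75 − $10,078.58 = $2,162.17.
Break-even = $9,200.00 / $2,162.17 = 4.25 → 5 months.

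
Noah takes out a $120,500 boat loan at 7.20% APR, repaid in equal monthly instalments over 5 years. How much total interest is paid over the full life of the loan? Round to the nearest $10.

$23,350

Monthly rate = 7.2%/12 = 0.0060000; payment = 120,500 × 0.0060000 / (1 − (1+0.0060000)^−60) = $2,397.43.
Total paid = 60 × $2,397.43 = $143,845.80; interest = $143,845.80 − $120,500 = $23,345.80.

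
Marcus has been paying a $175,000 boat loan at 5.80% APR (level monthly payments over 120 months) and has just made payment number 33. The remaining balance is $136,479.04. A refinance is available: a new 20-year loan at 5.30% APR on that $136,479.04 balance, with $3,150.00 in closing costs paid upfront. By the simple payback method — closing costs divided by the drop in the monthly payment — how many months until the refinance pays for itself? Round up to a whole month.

4 months

Current payment = 175,000 × 5.8%/12 / (1 − (1+0.0048333)^−120) = $1,925.33.
Refinanced payment = 136,479.04 × 0.0044167 / (1 − (1+0.0044167)^−240) = $923.47.
Monthly savings = $1,925.33 − $923.47 = $1,001.86.
Break-even = $3,150.00 / $1,001.86 = 3.14 → 4 months.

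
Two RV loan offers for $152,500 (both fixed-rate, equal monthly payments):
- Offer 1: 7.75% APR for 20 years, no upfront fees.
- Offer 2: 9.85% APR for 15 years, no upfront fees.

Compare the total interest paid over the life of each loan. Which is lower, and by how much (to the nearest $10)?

Offer 2 by $8,000

Offer 1: at 7.75% the monthly rate is 0.0064583, so the payment is 152,500 × 0.0064583 / (1 − 1.0064583^−240) = $1,251.95.
Total interest on Offer 1 = 240 × $1,251.95 − $152,500 = $147,968.00.
Offer 2: monthly rate = 9.85%/12 = 0.0082083; payment = 152,500 × 0.0082083 / (1 − (1+0.0082083)^−180) = $1,624.81.
Total interest on Offer 2 = 180 × $1,624.81 − $152,500 = $139,965.80.
Offer 2 is lower by $8,002.20.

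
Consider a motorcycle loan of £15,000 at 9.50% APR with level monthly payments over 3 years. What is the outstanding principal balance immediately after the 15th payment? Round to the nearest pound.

£9,263

With monthly rate i = 9.5%/12 = 0.0079167, the balance after k of n payments is P · [(1+i)^n − (1+i)^k] / [(1+i)^n − 1].
(1+0.0079167)^36 = 1.32827060 and (1+0.0079167)^15 = 1.12556194, so the balance is 15,000 × (1.32827060 − 1.12556194) / (1.32827060 − 1) = £9,262.57.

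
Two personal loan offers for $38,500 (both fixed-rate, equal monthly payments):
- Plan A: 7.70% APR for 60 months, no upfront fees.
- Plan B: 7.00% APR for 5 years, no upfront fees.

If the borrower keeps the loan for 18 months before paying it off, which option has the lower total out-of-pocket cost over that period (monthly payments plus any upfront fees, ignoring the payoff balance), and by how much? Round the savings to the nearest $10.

Plan B by $230

Plan A: at 7.70% the monthly rate is 0.0064167, so the payment is 38,500 × 0.0064167 / (1 − 1.0064167^−60) = $775.13.
Plan B: at 7.00% the monthly rate is 0.0058333, so the payment is 38,500 × 0.0058333 / (1 − 1.0058333^−60) = $762.35.
Over 18 months: Plan A costs 18 × $775.13 = $13,952.34; Plan B costs 18 × $762.35 = $13,722.30.
Plan B is cheaper by $13,952.34 − $13,722.30 = $230.04.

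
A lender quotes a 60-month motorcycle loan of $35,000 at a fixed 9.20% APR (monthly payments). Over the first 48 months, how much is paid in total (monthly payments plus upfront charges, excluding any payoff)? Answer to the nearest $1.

Monthly rate = 9.2%/12 = 0.0076667; payment = 35,000 × 0.0076667 / (1 − (1+0.0076667)^−60) = $729.94.
Total outlay = 48 × $729.94 = $35,037.12.

$35,037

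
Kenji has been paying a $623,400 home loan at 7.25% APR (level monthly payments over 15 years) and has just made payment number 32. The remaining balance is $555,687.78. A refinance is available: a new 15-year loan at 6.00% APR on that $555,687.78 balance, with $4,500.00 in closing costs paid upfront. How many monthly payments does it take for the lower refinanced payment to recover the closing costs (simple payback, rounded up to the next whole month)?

Current payment = 623,400 × 7.25%/12 / (1 − (1+0.0060417)^−180) = $5,690.79.
Refinanced payment = 555,687.78 × 0.0050000 / (1 − (1+0.0050000)^−180) = $4,689.21.
Monthly savings = $5,690.79 − $4,689.21 = $1,001.58.
Break-even = $4,500.00 / $1,001.58 = 4.49 → 5 months.

5 months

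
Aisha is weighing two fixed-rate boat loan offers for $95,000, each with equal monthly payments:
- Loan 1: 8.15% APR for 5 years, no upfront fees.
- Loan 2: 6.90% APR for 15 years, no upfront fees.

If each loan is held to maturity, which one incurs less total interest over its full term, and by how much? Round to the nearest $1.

Loan 1 by $36,760

Loan 1: at 8.15% the monthly rate is 0.0067917, so the payment is 95,000 × 0.0067917 / (1 − 1.0067917^−60) = $1,933.08.
Total interest on Loan 1 = 60 × $1,933.08 − $95,000 = $20,984.80.
Loan 2: at 6.90% the monthly rate is 0.0057500, so the payment is 95,000 × 0.0057500 / (1 − 1.0057500^−180) = $848.58.
Total interest on Loan 2 = 180 × $848.58 − $95,000 = $57,744.40.
Loan 1 is lower by $36,759.60.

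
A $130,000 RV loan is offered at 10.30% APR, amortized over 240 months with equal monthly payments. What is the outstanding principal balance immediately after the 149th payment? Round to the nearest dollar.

$80,642

With monthly rate i = 10.3%/12 = 0.0085833, the balance after k of n payments is P · [(1+i)^n − (1+i)^k] / [(1+i)^n − 1].
(1+0.0085833)^240 = 7.77730154 and (1+0.0085833)^149 = 3.57319155, so the balance is 130,000 × (7.77730154 − 3.57319155) / (7.77730154 − 1) = $80,641.87.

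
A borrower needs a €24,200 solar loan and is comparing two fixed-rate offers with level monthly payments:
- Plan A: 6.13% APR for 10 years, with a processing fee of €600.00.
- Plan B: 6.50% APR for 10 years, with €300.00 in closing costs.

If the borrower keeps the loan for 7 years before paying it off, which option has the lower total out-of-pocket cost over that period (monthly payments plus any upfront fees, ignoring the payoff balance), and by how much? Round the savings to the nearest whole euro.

Plan A: at 6.13% the monthly rate is 0.0051083, so the payment is 24,200 × 0.0051083 / (1 − 1.0051083^−120) = €270.25.
Plan B: at 6.50% the monthly rate is 0.0054167, so the payment is 24,200 × 0.0054167 / (1 − 1.0054167^−120) = €274.79.
Over 84 months: Plan A costs 84 × €270.25 + €600.00 = €23,301.00; Plan B costs 84 × €274.79 + €300.00 = €23,382.36.
Plan A is cheaper by €23,382.36 − €23,301.00 = €81.36.

Plan A by €81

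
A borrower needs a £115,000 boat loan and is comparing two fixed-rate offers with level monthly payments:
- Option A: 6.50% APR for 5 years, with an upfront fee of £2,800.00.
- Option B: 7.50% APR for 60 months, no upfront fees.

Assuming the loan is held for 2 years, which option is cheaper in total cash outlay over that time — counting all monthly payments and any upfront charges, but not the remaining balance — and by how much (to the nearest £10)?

Option B by £1,500

Option A: at 6.50% the monthly rate is 0.0054167, so the payment is 115,000 × 0.0054167 / (1 − 1.0054167^−60) = £2,250.11.
Option B: at 7.50% the monthly rate is 0.0062500, so the payment is 115,000 × 0.0062500 / (1 − 1.0062500^−60) = £2,304.36.
Over 24 months: Option A costs 24 × £2,250.11 + £2,800.00 = £56,802.64; Option B costs 24 × £2,304.36 = £55,304.64.
Option B is cheaper by £56,802.64 − £55,304.64 = £1,498.00.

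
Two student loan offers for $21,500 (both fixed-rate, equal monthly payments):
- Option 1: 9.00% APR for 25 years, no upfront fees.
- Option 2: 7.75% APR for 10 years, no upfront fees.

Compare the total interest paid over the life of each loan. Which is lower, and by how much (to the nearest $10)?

Option 1: at 9.00% the monthly rate is 0.0075000, so the payment is 21,500 × 0.0075000 / (1 − 1.0075000^−300) = $180.43.
Total interest on Option 1 = 300 × $180.43 − $21,500 = $32,629.00.
Option 2: at 7.75% the monthly rate is 0.0064583, so the payment is 21,500 × 0.0064583 / (1 − 1.0064583^−120) = $258.02.
Total interest on Option 2 = 120 × $258.02 − $21,500 = $9,462.40.
Option 2 is lower by $23,166.60.

Option 2 by $23,170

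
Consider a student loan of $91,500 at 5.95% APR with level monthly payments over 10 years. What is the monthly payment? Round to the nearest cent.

$1,013.54

At 5.95% the monthly rate is 0.0049583, so the payment is 91,500 × 0.0049583 / (1 − 1.0049583^−120) = $1,013.54.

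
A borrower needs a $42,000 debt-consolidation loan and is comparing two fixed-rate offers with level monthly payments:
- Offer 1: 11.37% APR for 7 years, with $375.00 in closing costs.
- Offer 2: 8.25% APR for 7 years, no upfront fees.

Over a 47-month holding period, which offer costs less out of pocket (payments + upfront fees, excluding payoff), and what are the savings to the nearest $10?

Offer 1: at 11.37% the monthly rate is 0.0094750, so the payment is 42,000 × 0.0094750 / (1 − 1.0094750^−84) = $727.34.
Offer 2: at 8.25% the monthly rate is 0.0068750, so the payment is 42,000 × 0.0068750 / (1 − 1.0068750^−84) = $659.86.
Over 47 months: Offer 1 costs 47 × $727.34 + $375.00 = $34,559.98; Offer 2 costs 47 × $659.86 = $31,013.42.
Offer 2 is cheaper by $34,559.98 − $31,013.42 = $3,546.56.

Offer 2 by $3,550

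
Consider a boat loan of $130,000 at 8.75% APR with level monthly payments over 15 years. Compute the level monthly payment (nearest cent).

$1,299.28

At 8.75% the monthly rate is 0.0072917, so the payment is 130,000 × 0.0072917 / (1 − 1.0072917^−180) = $1,299.28.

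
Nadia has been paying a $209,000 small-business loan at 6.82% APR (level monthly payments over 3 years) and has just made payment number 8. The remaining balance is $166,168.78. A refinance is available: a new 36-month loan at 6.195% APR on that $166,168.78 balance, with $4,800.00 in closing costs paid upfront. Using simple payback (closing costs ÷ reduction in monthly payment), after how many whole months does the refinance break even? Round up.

Current payment = 209,000 × 6.82%/12 / (1 − (1+0.0056833)^−36) = $6,436.13.
Refinanced payment = 166,168.78 × 0.0051625 / (1 − (1+0.0051625)^−36) = $5,069.87.
Monthly savings = $6,436.13 − $5,069.87 = $1,366.26.
Break-even = $4,800.00 / $1,366.26 = 3.51 → 4 months.

4 months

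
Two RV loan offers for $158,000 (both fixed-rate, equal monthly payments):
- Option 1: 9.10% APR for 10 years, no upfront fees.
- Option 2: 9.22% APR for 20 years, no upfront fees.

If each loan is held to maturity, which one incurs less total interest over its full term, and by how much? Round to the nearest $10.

Option 1: monthly rate = 9.1%/12 = 0.0075833; payment = 158,000 × 0.0075833 / (1 − (1+0.0075833)^−120) = $2,010.04.
Total interest on Option 1 = 120 × $2,010.04 − $158,000 = $83,204.80.
Option 2: at 9.22% the monthly rate is 0.0076833, so the payment is 158,000 × 0.0076833 / (1 − 1.0076833^−240) = $1,444.00.
Total interest on Option 2 = 240 × $1,444.00 − $158,000 = $188,560.00.
Option 1 is lower by $105,355.20.

Option 1 by $105,360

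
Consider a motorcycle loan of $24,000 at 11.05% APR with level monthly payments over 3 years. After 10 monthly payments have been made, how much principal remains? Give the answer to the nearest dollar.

$18,107

With monthly rate i = 11.05%/12 = 0.0092083, the balance after k of n payments is P · [(1+i)^n − (1+i)^k] / [(1+i)^n − 1].
(1+0.0092083)^36 = 1.39094452 and (1+0.0092083)^10 = 1.09599426, so the balance is 24,000 × (1.39094452 − 1.09599426) / (1.39094452 − 1) = $18,106.93.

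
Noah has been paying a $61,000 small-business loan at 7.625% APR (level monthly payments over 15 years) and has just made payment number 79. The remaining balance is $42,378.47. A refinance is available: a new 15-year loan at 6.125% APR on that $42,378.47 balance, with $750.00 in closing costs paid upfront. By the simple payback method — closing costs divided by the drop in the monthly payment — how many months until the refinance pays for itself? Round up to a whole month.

Current payment = 61,000 × 7.625%/12 / (1 − (1+0.0063542)^−180) = $569.82.
Refinanced payment = 42,378.47 × 0.0051042 / (1 − (1+0.0051042)^−180) = $360.48.
Monthly savings = $569.82 − $360.48 = $209.34.
Break-even = $750.00 / $209.34 = 3.58 → 4 months.

4 months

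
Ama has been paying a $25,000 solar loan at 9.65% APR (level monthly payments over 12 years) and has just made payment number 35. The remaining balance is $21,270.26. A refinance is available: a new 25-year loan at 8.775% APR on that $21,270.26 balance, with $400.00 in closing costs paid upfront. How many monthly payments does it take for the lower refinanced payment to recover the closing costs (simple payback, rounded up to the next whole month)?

Current payment = 25,000 × 9.65%/12 / (1 − (1+0.0080417)^−144) = $293.74.
Refinanced payment = 21,270.26 × 0.0073125 / (1 − (1+0.0073125)^−300) = $175.23.
Monthly savings = $293.74 − $175.23 = $118.51.
Break-even = $400.00 / $118.51 = 3.38 → 4 months.

4 months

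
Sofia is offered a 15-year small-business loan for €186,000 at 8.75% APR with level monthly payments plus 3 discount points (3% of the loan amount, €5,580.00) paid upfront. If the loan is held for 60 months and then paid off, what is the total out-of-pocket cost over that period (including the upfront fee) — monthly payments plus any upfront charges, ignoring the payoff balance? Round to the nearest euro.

€117,118

Monthly rate = 8.75%/12 = 0.0072917; payment = 186,000 × 0.0072917 / (1 − (1+0.0072917)^−180) = €1,858.97.
Total outlay = 60 × €1,858.97 + €5,580.00 = €117,118.20.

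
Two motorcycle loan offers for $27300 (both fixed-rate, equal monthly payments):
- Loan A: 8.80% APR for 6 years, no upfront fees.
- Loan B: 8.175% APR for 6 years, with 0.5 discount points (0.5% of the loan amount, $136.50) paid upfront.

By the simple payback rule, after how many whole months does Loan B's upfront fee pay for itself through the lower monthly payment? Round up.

Loan A: at 8.80% the monthly rate is 0.0073333, so the payment is 27,300 × 0.0073333 / (1 − 1.0073333^−72) = $489.39.
Loan B: at 8.175% the monthly rate is 0.0068125, so the payment is 27,300 × 0.0068125 / (1 − 1.0068125^−72) = $480.99.
Monthly savings = $489.39 − $480.99 = $8.40.
Break-even = $136.50 / $8.40 = 16.25 → 17 months.

17 months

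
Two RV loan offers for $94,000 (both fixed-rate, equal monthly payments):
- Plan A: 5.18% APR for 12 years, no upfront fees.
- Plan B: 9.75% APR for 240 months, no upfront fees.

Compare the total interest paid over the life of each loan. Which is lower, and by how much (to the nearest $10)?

Plan A by $87,570

Plan A: at 5.18% the monthly rate is 0.0043167, so the payment is 94,000 × 0.0043167 / (1 − 1.0043167^−144) = $877.91.
Total interest on Plan A = 144 × $877.91 − $94,000 = $32,419.04.
Plan B: at 9.75% the monthly rate is 0.0081250, so the payment is 94,000 × 0.0081250 / (1 − 1.0081250^−240) = $891.61.
Total interest on Plan B = 240 × $891.61 − $94,000 = $119,986.40.
Plan A is lower by $87,567.36.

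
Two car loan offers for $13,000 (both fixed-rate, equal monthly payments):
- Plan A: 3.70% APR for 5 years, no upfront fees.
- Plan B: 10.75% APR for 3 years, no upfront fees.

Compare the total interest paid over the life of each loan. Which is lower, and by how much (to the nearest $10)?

Plan A by $1,010

Plan A: monthly rate = 3.7%/12 = 0.0030833; payment = 13,000 × 0.0030833 / (1 − (1+0.0030833)^−60) = $237.66.
Total interest on Plan A = 60 × $237.66 − $13,000 = $1,259.60.
Plan B: at 10.75% the monthly rate is 0.0089583, so the payment is 13,000 × 0.0089583 / (1 − 1.0089583^−36) = $424.07.
Total interest on Plan B = 36 × $424.07 − $13,000 = $2,266.52.
Plan A is lower by $1,006.92.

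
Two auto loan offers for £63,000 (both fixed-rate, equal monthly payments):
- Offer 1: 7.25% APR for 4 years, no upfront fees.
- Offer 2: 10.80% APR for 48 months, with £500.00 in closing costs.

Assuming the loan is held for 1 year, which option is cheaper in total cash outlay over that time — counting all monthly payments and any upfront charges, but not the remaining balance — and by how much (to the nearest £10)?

Offer 1 by £1,770

Offer 1: monthly rate = 7.25%/12 = 0.0060417; payment = 63,000 × 0.0060417 / (1 − (1+0.0060417)^−48) = £1,515.93.
Offer 2: monthly rate = 10.8%/12 = 0.0090000; payment = 63,000 × 0.0090000 / (1 − (1+0.0090000)^−48) = £1,622.16.
Over 12 months: Offer 1 costs 12 × £1,515.93 = £18,191.16; Offer 2 costs 12 × £1,622.16 + £500.00 = £19,965.92.
Offer 1 is cheaper by £19,965.92 − £18,191.16 = £1,774.76.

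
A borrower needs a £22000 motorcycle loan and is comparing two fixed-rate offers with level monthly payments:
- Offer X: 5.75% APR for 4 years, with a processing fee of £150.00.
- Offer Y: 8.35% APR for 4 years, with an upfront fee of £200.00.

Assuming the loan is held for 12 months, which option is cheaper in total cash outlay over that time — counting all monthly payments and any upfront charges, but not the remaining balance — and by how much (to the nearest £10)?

Offer X: at 5.75% the monthly rate is 0.0047917, so the payment is 22,000 × 0.0047917 / (1 − 1.0047917^−48) = £514.15.
Offer Y: monthly rate = 8.35%/12 = 0.0069583; payment = 22,000 × 0.0069583 / (1 − (1+0.0069583)^−48) = £540.71.
Over 12 months: Offer X costs 12 × £514.15 + £150.00 = £6,319.80; Offer Y costs 12 × £540.71 + £200.00 = £6,688.52.
Offer X is cheaper by £6,688.52 − £6,319.80 = £368.72.

Offer X by £370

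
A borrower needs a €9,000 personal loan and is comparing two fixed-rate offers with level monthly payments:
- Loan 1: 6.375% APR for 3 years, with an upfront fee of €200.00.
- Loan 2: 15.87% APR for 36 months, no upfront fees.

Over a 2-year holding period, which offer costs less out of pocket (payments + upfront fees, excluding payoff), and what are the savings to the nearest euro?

Loan 1: monthly rate = 6.375%/12 = 0.0053125; payment = 9,000 × 0.0053125 / (1 − (1+0.0053125)^−36) = €275.33.
Loan 2: at 15.87% the monthly rate is 0.0132250, so the payment is 9,000 × 0.0132250 / (1 − 1.0132250^−36) = €315.84.
Over 24 months: Loan 1 costs 24 × €275.33 + €200.00 = €6,807.92; Loan 2 costs 24 × €315.84 = €7,580.16.
Loan 1 is cheaper by €7,580.16 − €6,807.92 = €772.24.

Loan 1 by €772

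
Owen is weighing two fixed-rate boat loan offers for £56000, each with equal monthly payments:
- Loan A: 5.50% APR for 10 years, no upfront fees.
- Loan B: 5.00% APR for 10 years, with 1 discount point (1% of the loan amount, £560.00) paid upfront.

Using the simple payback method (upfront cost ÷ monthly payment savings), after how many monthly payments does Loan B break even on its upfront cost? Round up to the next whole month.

Loan A: monthly rate = 5.5%/12 = 0.0045833; payment = 56,000 × 0.0045833 / (1 − (1+0.0045833)^−120) = £607.75.
Loan B: monthly rate = 5%/12 = 0.0041667; payment = 56,000 × 0.0041667 / (1 − (1+0.0041667)^−120) = £593.97.
Monthly savings = £607.75 − £593.97 = £13.78.
Break-even = £560.00 / £13.78 = 40.64 → 41 months.

41 months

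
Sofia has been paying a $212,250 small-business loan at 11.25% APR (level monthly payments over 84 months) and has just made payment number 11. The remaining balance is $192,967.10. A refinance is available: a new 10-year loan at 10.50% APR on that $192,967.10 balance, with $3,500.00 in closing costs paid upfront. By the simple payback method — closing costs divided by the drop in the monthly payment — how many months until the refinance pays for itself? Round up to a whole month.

4 months

Current payment = 212,250 × 11.25%/12 / (1 − (1+0.0093750)^−84) = $3,662.20.
Refinanced payment = 192,967.10 × 0.0087500 / (1 − (1+0.0087500)^−120) = $2,603.80.
Monthly savings = $3,662.20 − $2,603.80 = $1,058.40.
Break-even = $3,500.00 / $1,058.40 = 3.31 → 4 months.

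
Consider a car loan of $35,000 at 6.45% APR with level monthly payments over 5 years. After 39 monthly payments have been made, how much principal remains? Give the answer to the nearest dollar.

With monthly rate i = 6.45%/12 = 0.0053750, the balance after k of n payments is P · [(1+i)^n − (1+i)^k] / [(1+i)^n − 1].
(1+0.0053750)^60 = 1.37938311 and (1+0.0053750)^39 = 1.23252344, so the balance is 35,000 × (1.37938311 − 1.23252344) / (1.37938311 − 1) = $13,548.54.

$13,549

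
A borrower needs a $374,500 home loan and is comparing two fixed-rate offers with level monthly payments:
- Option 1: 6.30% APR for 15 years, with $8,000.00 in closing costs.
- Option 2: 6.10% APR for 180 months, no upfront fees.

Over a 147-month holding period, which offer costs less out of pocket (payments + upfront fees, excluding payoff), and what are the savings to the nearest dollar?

Option 2 by $13,990

Option 1: at 6.30% the monthly rate is 0.0052500, so the payment is 374,500 × 0.0052500 / (1 − 1.0052500^−180) = $3,221.26.
Option 2: monthly rate = 6.1%/12 = 0.0050833; payment = 374,500 × 0.0050833 / (1 − (1+0.0050833)^−180) = $3,180.51.
Over 147 months: Option 1 costs 147 × $3,221.26 + $8,000.00 = $481,525.22; Option 2 costs 147 × $3,180.51 = $467,534.97.
Option 2 is cheaper by $481,525.22 − $467,534.97 = $13,990.25.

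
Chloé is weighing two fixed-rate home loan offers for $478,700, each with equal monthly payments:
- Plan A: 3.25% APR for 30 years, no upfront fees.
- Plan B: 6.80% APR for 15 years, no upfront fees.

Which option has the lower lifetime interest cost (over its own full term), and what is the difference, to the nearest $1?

Plan A: monthly rate = 3.25%/12 = 0.0027083; payment = 478,700 × 0.0027083 / (1 − (1+0.0027083)^−360) = $2,083.33.
Total interest on Plan A = 360 × $2,083.33 − $478,700 = $271,298.80.
Plan B: monthly rate = 6.8%/12 = 0.0056667; payment = 478,700 × 0.0056667 / (1 − (1+0.0056667)^−180) = $4,249.34.
Total interest on Plan B = 180 × $4,249.34 − $478,700 = $286,181.20.
Plan A is lower by $14,882.40.

Plan A by $14,882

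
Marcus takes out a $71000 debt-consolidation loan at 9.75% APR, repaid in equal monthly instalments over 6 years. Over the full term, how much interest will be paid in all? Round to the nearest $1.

$23,061

Monthly rate = 9.75%/12 = 0.0081250; payment = 71,000 × 0.0081250 / (1 − (1+0.0081250)^−72) = $1,306.40.
Total paid = 72 × $1,306.40 = $94,060.80; interest = $94,060.80 − $71,000 = $23,060.80.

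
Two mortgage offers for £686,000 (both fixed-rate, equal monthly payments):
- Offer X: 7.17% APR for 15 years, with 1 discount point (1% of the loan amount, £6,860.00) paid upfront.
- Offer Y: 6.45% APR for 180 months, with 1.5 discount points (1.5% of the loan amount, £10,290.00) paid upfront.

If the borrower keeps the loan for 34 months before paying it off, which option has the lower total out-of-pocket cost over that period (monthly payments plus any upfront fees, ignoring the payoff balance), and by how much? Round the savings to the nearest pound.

Offer Y by £5,899

Offer X: at 7.17% the monthly rate is 0.0059750, so the payment is 686,000 × 0.0059750 / (1 − 1.0059750^−180) = £6,231.34.
Offer Y: monthly rate = 6.45%/12 = 0.0053750; payment = 686,000 × 0.0053750 / (1 − (1+0.0053750)^−180) = £5,956.96.
Over 34 months: Offer X costs 34 × £6,231.34 + £6,860.00 = £218,725.56; Offer Y costs 34 × £5,956.96 + £10,290.00 = £212,826.64.
Offer Y is cheaper by £218,725.56 − £212,826.64 = £5,898.92.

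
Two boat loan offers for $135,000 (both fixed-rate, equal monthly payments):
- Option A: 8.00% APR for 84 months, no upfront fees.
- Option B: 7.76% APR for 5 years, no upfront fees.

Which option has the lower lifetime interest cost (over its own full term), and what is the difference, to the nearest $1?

Option B by $13,438

Option A: monthly rate = 8%/12 = 0.0066667; payment = 135,000 × 0.0066667 / (1 − (1+0.0066667)^−84) = $2,104.14.
Total interest on Option A = 84 × $2,104.14 − $135,000 = $41,747.76.
Option B: at 7.76% the monthly rate is 0.0064667, so the payment is 135,000 × 0.0064667 / (1 − 1.0064667^−60) = $2,721.83.
Total interest on Option B = 60 × $2,721.83 − $135,000 = $28,309.80.
Option B is lower by $13,437.96.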